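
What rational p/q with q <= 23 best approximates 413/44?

Expand x = 413/44 as a continued fraction with the Euclidean algorithm:
  413 = 9*44 + 17, so a_0 = 9.
  44 = 2*17 + 10, so a_1 = 2.
  17 = 1*10 + 7, so a_2 = 1.
  10 = 1*7 + 3, so a_3 = 1.
  7 = 2*3 + 1, so a_4 = 2.
  3 = 3*1 + 0, so a_5 = 3.
so x = [9; 2, 1, 1, 2, 3].
Convergents (p_i = a_i*p_{i-1} + p_{i-2}, q_i = a_i*q_{i-1} + q_{i-2} with p_{-2}=0, p_{-1}=1, q_{-2}=1, q_{-1}=0), until the denominator exceeds 23:
  i=0: a_0=9, p_0 = 9*1 + 0 = 9, q_0 = 9*0 + 1 = 1.
  i=1: a_1=2, p_1 = 2*9 + 1 = 19, q_1 = 2*1 + 0 = 2.
  i=2: a_2=1, p_2 = 1*19 + 9 = 28, q_2 = 1*2 + 1 = 3.
  i=3: a_3=1, p_3 = 1*28 + 19 = 47, q_3 = 1*3 + 2 = 5.
  i=4: a_4=2, p_4 = 2*47 + 28 = 122, q_4 = 2*5 + 3 = 13.
  i=5: a_5=3, p_5 = 3*122 + 47 = 413, q_5 = 3*13 + 5 = 44.
q_5 = 44 > 23, so the last convergent with denominator <= 23 is p_4/q_4 = 122/13.
The closest fraction with denominator <= 23 is either p_4/q_4 or the intermediate fraction (k*p_4 + p_3)/(k*q_4 + q_3) with the largest k >= 1 whose denominator stays <= 23; these approach x as k grows, and every other convergent or intermediate fraction in range is farther away.
Largest k: floor((23 - q_3)/q_4) = floor((23 - 5)/13) = 1.
That gives (1*122 + 47)/(1*13 + 5) = 169/18.
Compare the errors: |x - 122/13| = |413*13 - 122*44|/(44*13) = 1/572, and |x - 169/18| = |413*18 - 169*44|/(44*18) = 2/792.
Cross-multiplying, 1*792 = 792 < 1144 = 2*572, so 1/572 is smaller: the convergent 122/13 is closer to x than 169/18.

122/13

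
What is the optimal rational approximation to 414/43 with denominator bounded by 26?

77/8

Expand x = 414/43 as a continued fraction with the Euclidean algorithm:
  414 = 9*43 + 27, so a_0 = 9.
  43 = 1*27 + 16, so a_1 = 1.
  27 = 1*16 + 11, so a_2 = 1.
  16 = 1*11 + 5, so a_3 = 1.
  11 = 2*5 + 1, so a_4 = 2.
  5 = 5*1 + 0, so a_5 = 5.
so x = [9; 1, 1, 1, 2, 5].
Convergents (p_i = a_i*p_{i-1} + p_{i-2}, q_i = a_i*q_{i-1} + q_{i-2} with p_{-2}=0, p_{-1}=1, q_{-2}=1, q_{-1}=0), until the denominator exceeds 26:
  i=0: a_0=9, p_0 = 9*1 + 0 = 9, q_0 = 9*0 + 1 = 1.
  i=1: a_1=1, p_1 = 1*9 + 1 = 10, q_1 = 1*1 + 0 = 1.
  i=2: a_2=1, p_2 = 1*10 + 9 = 19, q_2 = 1*1 + 1 = 2.
  i=3: a_3=1, p_3 = 1*19 + 10 = 29, q_3 = 1*2 + 1 = 3.
  i=4: a_4=2, p_4 = 2*29 + 19 = 77, q_4 = 2*3 + 2 = 8.
  i=5: a_5=5, p_5 = 5*77 + 29 = 414, q_5 = 5*8 + 3 = 43.
q_5 = 43 > 26, so the last convergent with denominator <= 26 is p_4/q_4 = 77/8.
The closest fraction with denominator <= 26 is either p_4/q_4 or the intermediate fraction (k*p_4 + p_3)/(k*q_4 + q_3) with the largest k >= 1 whose denominator stays <= 26; these approach x as k grows, and every other convergent or intermediate fraction in range is farther away.
Largest k: floor((26 - q_3)/q_4) = floor((26 - 3)/8) = 2.
That gives (2*77 + 29)/(2*8 + 3) = 183/19.
Compare the errors: |x - 77/8| = |414*8 - 77*43|/(43*8) = 1/344, and |x - 183/19| = |414*19 - 183*43|/(43*19) = 3/817.
Cross-multiplying, 1*817 = 817 < 1032 = 3*344, so 1/344 is smaller: the convergent 77/8 is closer to x than 183/19.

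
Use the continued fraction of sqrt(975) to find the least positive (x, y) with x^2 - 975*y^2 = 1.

(x, y) = (1249, 40)

First expand sqrt(975) as a continued fraction. With x_i = (sqrt(975) + m_i)/d_i and (m_0, d_0) = (0, 1): a_0 = floor(sqrt(975)) = 31, since 31^2 = 961 <= 975 < 1024 = 32^2.
Iterate m_{i+1} = d_i*a_i - m_i, d_{i+1} = (975 - m_{i+1}^2)/d_i, a_{i+1} = floor((a_0 + m_{i+1})/d_{i+1}):
  m_1 = 1*31 - 0 = 31, d_1 = (975 - 31^2)/1 = 14/1 = 14, a_1 = floor((31 + 31)/14) = 4.
  m_2 = 14*4 - 31 = 25, d_2 = (975 - 25^2)/14 = 350/14 = 25, a_2 = floor((31 + 25)/25) = 2.
  m_3 = 25*2 - 25 = 25, d_3 = (975 - 25^2)/25 = 350/25 = 14, a_3 = floor((31 + 25)/14) = 4.
  m_4 = 14*4 - 25 = 31, d_4 = (975 - 31^2)/14 = 14/14 = 1, a_4 = floor((31 + 31)/1) = 62.
  m_5 = 1*62 - 31 = 31, d_5 = (975 - 31^2)/1 = 14/1 = 14: (m_5, d_5) = (m_1, d_1) = (31, 14), so from here the quotients repeat a_1, ..., a_4; the period length is 4.
So sqrt(975) = [31; (4, 2, 4, 62)] with period length k = 4.
k is even, so the fundamental solution of x^2 - 975y^2 = 1 is (p_{k-1}, q_{k-1}) = (p_3, q_3); compute convergents through index 3.
Convergents (p_i = a_i*p_{i-1} + p_{i-2}, q_i = a_i*q_{i-1} + q_{i-2} with p_{-2}=0, p_{-1}=1, q_{-2}=1, q_{-1}=0):
  i=0: a_0=31, p_0 = 31*1 + 0 = 31, q_0 = 31*0 + 1 = 1.
  i=1: a_1=4, p_1 = 4*31 + 1 = 125, q_1 = 4*1 + 0 = 4.
  i=2: a_2=2, p_2 = 2*125 + 31 = 281, q_2 = 2*4 + 1 = 9.
  i=3: a_3=4, p_3 = 4*281 + 125 = 1249, q_3 = 4*9 + 4 = 40.
Check: 1249^2 - 975*40^2 = 1560001 - 1560000 = 1, so (x, y) = (1249, 40) solves the equation, and by the theorem it is the least positive solution.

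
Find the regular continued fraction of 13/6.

[2; 6]

Run the Euclidean algorithm on 13 and 6; the successive quotients are the partial quotients a_0, a_1, ... (each step inverts the fractional part left over by the previous one):
  13 = 2*6 + 1, so a_0 = 2.
  6 = 6*1 + 0, so a_1 = 6.
The remainder reaches 0 after 2 divisions, so the expansion has 2 partial quotients, read off in order.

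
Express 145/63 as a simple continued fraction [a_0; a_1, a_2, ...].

[2; 3, 3, 6]

Run the Euclidean algorithm on 145 and 63; the successive quotients are the partial quotients a_0, a_1, ... (each step inverts the fractional part left over by the previous one):
  145 = 2*63 + 19, so a_0 = 2.
  63 = 3*19 + 6, so a_1 = 3.
  19 = 3*6 + 1, so a_2 = 3.
  6 = 6*1 + 0, so a_3 = 6.
The remainder reaches 0 after 4 divisions, so the expansion has 4 partial quotients, read off in order.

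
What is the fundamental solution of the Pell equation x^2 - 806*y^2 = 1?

First expand sqrt(806) as a continued fraction. With x_i = (sqrt(806) + m_i)/d_i and (m_0, d_0) = (0, 1): a_0 = floor(sqrt(806)) = 28, since 28^2 = 784 <= 806 < 841 = 29^2.
Iterate m_{i+1} = d_i*a_i - m_i, d_{i+1} = (806 - m_{i+1}^2)/d_i, a_{i+1} = floor((a_0 + m_{i+1})/d_{i+1}):
  m_1 = 1*28 - 0 = 28, d_1 = (806 - 28^2)/1 = 22/1 = 22, a_1 = floor((28 + 28)/22) = 2.
  m_2 = 22*2 - 28 = 16, d_2 = (806 - 16^2)/22 = 550/22 = 25, a_2 = floor((28 + 16)/25) = 1.
  m_3 = 25*1 - 16 = 9, d_3 = (806 - 9^2)/25 = 725/25 = 29, a_3 = floor((28 + 9)/29) = 1.
  m_4 = 29*1 - 9 = 20, d_4 = (806 - 20^2)/29 = 406/29 = 14, a_4 = floor((28 + 20)/14) = 3.
  m_5 = 14*3 - 20 = 22, d_5 = (806 - 22^2)/14 = 322/14 = 23, a_5 = floor((28 + 22)/23) = 2.
  m_6 = 23*2 - 22 = 24, d_6 = (806 - 24^2)/23 = 230/23 = 10, a_6 = floor((28 + 24)/10) = 5.
  m_7 = 10*5 - 24 = 26, d_7 = (806 - 26^2)/10 = 130/10 = 13, a_7 = floor((28 + 26)/13) = 4.
  m_8 = 13*4 - 26 = 26, d_8 = (806 - 26^2)/13 = 130/13 = 10, a_8 = floor((28 + 26)/10) = 5.
  m_9 = 10*5 - 26 = 24, d_9 = (806 - 24^2)/10 = 230/10 = 23, a_9 = floor((28 + 24)/23) = 2.
  m_10 = 23*2 - 24 = 22, d_10 = (806 - 22^2)/23 = 322/23 = 14, a_10 = floor((28 + 22)/14) = 3.
  m_11 = 14*3 - 22 = 20, d_11 = (806 - 20^2)/14 = 406/14 = 29, a_11 = floor((28 + 20)/29) = 1.
  m_12 = 29*1 - 20 = 9, d_12 = (806 - 9^2)/29 = 725/29 = 25, a_12 = floor((28 + 9)/25) = 1.
  m_13 = 25*1 - 9 = 16, d_13 = (806 - 16^2)/25 = 550/25 = 22, a_13 = floor((28 + 16)/22) = 2.
  m_14 = 22*2 - 16 = 28, d_14 = (806 - 28^2)/22 = 22/22 = 1, a_14 = floor((28 + 28)/1) = 56.
  m_15 = 1*56 - 28 = 28, d_15 = (806 - 28^2)/1 = 22/1 = 22: (m_15, d_15) = (m_1, d_1) = (28, 22), so from here the quotients repeat a_1, ..., a_14; the period length is 14.
So sqrt(806) = [28; (2, 1, 1, 3, 2, 5, 4, 5, 2, 3, 1, 1, 2, 56)] with period length k = 14.
k is even, so the fundamental solution of x^2 - 806y^2 = 1 is (p_{k-1}, q_{k-1}) = (p_13, q_13); compute convergents through index 13.
Convergents (p_i = a_i*p_{i-1} + p_{i-2}, q_i = a_i*q_{i-1} + q_{i-2} with p_{-2}=0, p_{-1}=1, q_{-2}=1, q_{-1}=0):
  i=0: a_0=28, p_0 = 28*1 + 0 = 28, q_0 = 28*0 + 1 = 1.
  i=1: a_1=2, p_1 = 2*28 + 1 = 57, q_1 = 2*1 + 0 = 2.
  i=2: a_2=1, p_2 = 1*57 + 28 = 85, q_2 = 1*2 + 1 = 3.
  i=3: a_3=1, p_3 = 1*85 + 57 = 142, q_3 = 1*3 + 2 = 5.
  i=4: a_4=3, p_4 = 3*142 + 85 = 511, q_4 = 3*5 + 3 = 18.
  i=5: a_5=2, p_5 = 2*511 + 142 = 1164, q_5 = 2*18 + 5 = 41.
  i=6: a_6=5, p_6 = 5*1164 + 511 = 6331, q_6 = 5*41 + 18 = 223.
  i=7: a_7=4, p_7 = 4*6331 + 1164 = 26488, q_7 = 4*223 + 41 = 933.
  i=8: a_8=5, p_8 = 5*26488 + 6331 = 138771, q_8 = 5*933 + 223 = 4888.
  i=9: a_9=2, p_9 = 2*138771 + 26488 = 304030, q_9 = 2*4888 + 933 = 10709.
  i=10: a_10=3, p_10 = 3*304030 + 138771 = 1050861, q_10 = 3*10709 + 4888 = 37015.
  i=11: a_11=1, p_11 = 1*1050861 + 304030 = 1354891, q_11 = 1*37015 + 10709 = 47724.
  i=12: a_12=1, p_12 = 1*1354891 + 1050861 = 2405752, q_12 = 1*47724 + 37015 = 84739.
  i=13: a_13=2, p_13 = 2*2405752 + 1354891 = 6166395, q_13 = 2*84739 + 47724 = 217202.
Check: 6166395^2 - 806*217202^2 = 38024427296025 - 38024427296024 = 1, so (x, y) = (6166395, 217202) solves the equation, and by the theorem it is the least positive solution.

(x, y) = (6166395, 217202)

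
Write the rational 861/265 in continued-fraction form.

Run the Euclidean algorithm on 861 and 265; the successive quotients are the partial quotients a_0, a_1, ... (each step inverts the fractional part left over by the previous one):
  861 = 3*265 + 66, so a_0 = 3.
  265 = 4*66 + 1, so a_1 = 4.
  66 = 66*1 + 0, so a_2 = 66.
The remainder reaches 0 after 3 divisions, so the expansion has 3 partial quotients, read off in order.

[3; 4, 66]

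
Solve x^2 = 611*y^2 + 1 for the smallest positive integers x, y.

(x, y) = (236926, 9585)

First expand sqrt(611) as a continued fraction. With x_i = (sqrt(611) + m_i)/d_i and (m_0, d_0) = (0, 1): a_0 = floor(sqrt(611)) = 24, since 24^2 = 576 <= 611 < 625 = 25^2.
Iterate m_{i+1} = d_i*a_i - m_i, d_{i+1} = (611 - m_{i+1}^2)/d_i, a_{i+1} = floor((a_0 + m_{i+1})/d_{i+1}):
  m_1 = 1*24 - 0 = 24, d_1 = (611 - 24^2)/1 = 35/1 = 35, a_1 = floor((24 + 24)/35) = 1.
  m_2 = 35*1 - 24 = 11, d_2 = (611 - 11^2)/35 = 490/35 = 14, a_2 = floor((24 + 11)/14) = 2.
  m_3 = 14*2 - 11 = 17, d_3 = (611 - 17^2)/14 = 322/14 = 23, a_3 = floor((24 + 17)/23) = 1.
  m_4 = 23*1 - 17 = 6, d_4 = (611 - 6^2)/23 = 575/23 = 25, a_4 = floor((24 + 6)/25) = 1.
  m_5 = 25*1 - 6 = 19, d_5 = (611 - 19^2)/25 = 250/25 = 10, a_5 = floor((24 + 19)/10) = 4.
  m_6 = 10*4 - 19 = 21, d_6 = (611 - 21^2)/10 = 170/10 = 17, a_6 = floor((24 + 21)/17) = 2.
  m_7 = 17*2 - 21 = 13, d_7 = (611 - 13^2)/17 = 442/17 = 26, a_7 = floor((24 + 13)/26) = 1.
  m_8 = 26*1 - 13 = 13, d_8 = (611 - 13^2)/26 = 442/26 = 17, a_8 = floor((24 + 13)/17) = 2.
  m_9 = 17*2 - 13 = 21, d_9 = (611 - 21^2)/17 = 170/17 = 10, a_9 = floor((24 + 21)/10) = 4.
  m_10 = 10*4 - 21 = 19, d_10 = (611 - 19^2)/10 = 250/10 = 25, a_10 = floor((24 + 19)/25) = 1.
  m_11 = 25*1 - 19 = 6, d_11 = (611 - 6^2)/25 = 575/25 = 23, a_11 = floor((24 + 6)/23) = 1.
  m_12 = 23*1 - 6 = 17, d_12 = (611 - 17^2)/23 = 322/23 = 14, a_12 = floor((24 + 17)/14) = 2.
  m_13 = 14*2 - 17 = 11, d_13 = (611 - 11^2)/14 = 490/14 = 35, a_13 = floor((24 + 11)/35) = 1.
  m_14 = 35*1 - 11 = 24, d_14 = (611 - 24^2)/35 = 35/35 = 1, a_14 = floor((24 + 24)/1) = 48.
  m_15 = 1*48 - 24 = 24, d_15 = (611 - 24^2)/1 = 35/1 = 35: (m_15, d_15) = (m_1, d_1) = (24, 35), so from here the quotients repeat a_1, ..., a_14; the period length is 14.
So sqrt(611) = [24; (1, 2, 1, 1, 4, 2, 1, 2, 4, 1, 1, 2, 1, 48)] with period length k = 14.
k is even, so the fundamental solution of x^2 - 611y^2 = 1 is (p_{k-1}, q_{k-1}) = (p_13, q_13); compute convergents through index 13.
Convergents (p_i = a_i*p_{i-1} + p_{i-2}, q_i = a_i*q_{i-1} + q_{i-2} with p_{-2}=0, p_{-1}=1, q_{-2}=1, q_{-1}=0):
  i=0: a_0=24, p_0 = 24*1 + 0 = 24, q_0 = 24*0 + 1 = 1.
  i=1: a_1=1, p_1 = 1*24 + 1 = 25, q_1 = 1*1 + 0 = 1.
  i=2: a_2=2, p_2 = 2*25 + 24 = 74, q_2 = 2*1 + 1 = 3.
  i=3: a_3=1, p_3 = 1*74 + 25 = 99, q_3 = 1*3 + 1 = 4.
  i=4: a_4=1, p_4 = 1*99 + 74 = 173, q_4 = 1*4 + 3 = 7.
  i=5: a_5=4, p_5 = 4*173 + 99 = 791, q_5 = 4*7 + 4 = 32.
  i=6: a_6=2, p_6 = 2*791 + 173 = 1755, q_6 = 2*32 + 7 = 71.
  i=7: a_7=1, p_7 = 1*1755 + 791 = 2546, q_7 = 1*71 + 32 = 103.
  i=8: a_8=2, p_8 = 2*2546 + 1755 = 6847, q_8 = 2*103 + 71 = 277.
  i=9: a_9=4, p_9 = 4*6847 + 2546 = 29934, q_9 = 4*277 + 103 = 1211.
  i=10: a_10=1, p_10 = 1*29934 + 6847 = 36781, q_10 = 1*1211 + 277 = 1488.
  i=11: a_11=1, p_11 = 1*36781 + 29934 = 66715, q_11 = 1*1488 + 1211 = 2699.
  i=12: a_12=2, p_12 = 2*66715 + 36781 = 170211, q_12 = 2*2699 + 1488 = 6886.
  i=13: a_13=1, p_13 = 1*170211 + 66715 = 236926, q_13 = 1*6886 + 2699 = 9585.
Check: 236926^2 - 611*9585^2 = 56133929476 - 56133929475 = 1, so (x, y) = (236926, 9585) solves the equation, and by the theorem it is the least positive solution.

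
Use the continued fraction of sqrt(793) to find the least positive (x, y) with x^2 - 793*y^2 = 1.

(x, y) = (4393, 156)

First expand sqrt(793) as a continued fraction. With x_i = (sqrt(793) + m_i)/d_i and (m_0, d_0) = (0, 1): a_0 = floor(sqrt(793)) = 28, since 28^2 = 784 <= 793 < 841 = 29^2.
Iterate m_{i+1} = d_i*a_i - m_i, d_{i+1} = (793 - m_{i+1}^2)/d_i, a_{i+1} = floor((a_0 + m_{i+1})/d_{i+1}):
  m_1 = 1*28 - 0 = 28, d_1 = (793 - 28^2)/1 = 9/1 = 9, a_1 = floor((28 + 28)/9) = 6.
  m_2 = 9*6 - 28 = 26, d_2 = (793 - 26^2)/9 = 117/9 = 13, a_2 = floor((28 + 26)/13) = 4.
  m_3 = 13*4 - 26 = 26, d_3 = (793 - 26^2)/13 = 117/13 = 9, a_3 = floor((28 + 26)/9) = 6.
  m_4 = 9*6 - 26 = 28, d_4 = (793 - 28^2)/9 = 9/9 = 1, a_4 = floor((28 + 28)/1) = 56.
  m_5 = 1*56 - 28 = 28, d_5 = (793 - 28^2)/1 = 9/1 = 9: (m_5, d_5) = (m_1, d_1) = (28, 9), so from here the quotients repeat a_1, ..., a_4; the period length is 4.
So sqrt(793) = [28; (6, 4, 6, 56)] with period length k = 4.
k is even, so the fundamental solution of x^2 - 793y^2 = 1 is (p_{k-1}, q_{k-1}) = (p_3, q_3); compute convergents through index 3.
Convergents (p_i = a_i*p_{i-1} + p_{i-2}, q_i = a_i*q_{i-1} + q_{i-2} with p_{-2}=0, p_{-1}=1, q_{-2}=1, q_{-1}=0):
  i=0: a_0=28, p_0 = 28*1 + 0 = 28, q_0 = 28*0 + 1 = 1.
  i=1: a_1=6, p_1 = 6*28 + 1 = 169, q_1 = 6*1 + 0 = 6.
  i=2: a_2=4, p_2 = 4*169 + 28 = 704, q_2 = 4*6 + 1 = 25.
  i=3: a_3=6, p_3 = 6*704 + 169 = 4393, q_3 = 6*25 + 6 = 156.
Check: 4393^2 - 793*156^2 = 19298449 - 19298448 = 1, so (x, y) = (4393, 156) solves the equation, and by the theorem it is the least positive solution.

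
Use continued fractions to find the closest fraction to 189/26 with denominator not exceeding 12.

Expand x = 189/26 as a continued fraction with the Euclidean algorithm:
  189 = 7*26 + 7, so a_0 = 7.
  26 = 3*7 + 5, so a_1 = 3.
  7 = 1*5 + 2, so a_2 = 1.
  5 = 2*2 + 1, so a_3 = 2.
  2 = 2*1 + 0, so a_4 = 2.
so x = [7; 3, 1, 2, 2].
Convergents (p_i = a_i*p_{i-1} + p_{i-2}, q_i = a_i*q_{i-1} + q_{i-2} with p_{-2}=0, p_{-1}=1, q_{-2}=1, q_{-1}=0), until the denominator exceeds 12:
  i=0: a_0=7, p_0 = 7*1 + 0 = 7, q_0 = 7*0 + 1 = 1.
  i=1: a_1=3, p_1 = 3*7 + 1 = 22, q_1 = 3*1 + 0 = 3.
  i=2: a_2=1, p_2 = 1*22 + 7 = 29, q_2 = 1*3 + 1 = 4.
  i=3: a_3=2, p_3 = 2*29 + 22 = 80, q_3 = 2*4 + 3 = 11.
  i=4: a_4=2, p_4 = 2*80 + 29 = 189, q_4 = 2*11 + 4 = 26.
q_4 = 26 > 12, so the last convergent with denominator <= 12 is p_3/q_3 = 80/11.
The closest fraction with denominator <= 12 is either p_3/q_3 or the intermediate fraction (k*p_3 + p_2)/(k*q_3 + q_2) with the largest k >= 1 whose denominator stays <= 12; these approach x as k grows, and every other convergent or intermediate fraction in range is farther away.
Largest k: floor((12 - q_2)/q_3) = floor((12 - 4)/11) = 0.
Since k = 0, no intermediate fraction beyond p_3/q_3 has denominator <= 12, so the convergent 80/11 is the closest (its error is |189*11 - 80*26|/(26*11) = 1/286).

80/11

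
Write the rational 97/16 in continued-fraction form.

[6; 16]

Run the Euclidean algorithm on 97 and 16; the successive quotients are the partial quotients a_0, a_1, ... (each step inverts the fractional part left over by the previous one):
  97 = 6*16 + 1, so a_0 = 6.
  16 = 16*1 + 0, so a_1 = 16.
The remainder reaches 0 after 2 divisions, so the expansion has 2 partial quotients, read off in order.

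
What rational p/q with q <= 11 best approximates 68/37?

Expand x = 68/37 as a continued fraction with the Euclidean algorithm:
  68 = 1*37 + 31, so a_0 = 1.
  37 = 1*31 + 6, so a_1 = 1.
  31 = 5*6 + 1, so a_2 = 5.
  6 = 6*1 + 0, so a_3 = 6.
so x = [1; 1, 5, 6].
Convergents (p_i = a_i*p_{i-1} + p_{i-2}, q_i = a_i*q_{i-1} + q_{i-2} with p_{-2}=0, p_{-1}=1, q_{-2}=1, q_{-1}=0), until the denominator exceeds 11:
  i=0: a_0=1, p_0 = 1*1 + 0 = 1, q_0 = 1*0 + 1 = 1.
  i=1: a_1=1, p_1 = 1*1 + 1 = 2, q_1 = 1*1 + 0 = 1.
  i=2: a_2=5, p_2 = 5*2 + 1 = 11, q_2 = 5*1 + 1 = 6.
  i=3: a_3=6, p_3 = 6*11 + 2 = 68, q_3 = 6*6 + 1 = 37.
q_3 = 37 > 11, so the last convergent with denominator <= 11 is p_2/q_2 = 11/6.
The closest fraction with denominator <= 11 is either p_2/q_2 or the intermediate fraction (k*p_2 + p_1)/(k*q_2 + q_1) with the largest k >= 1 whose denominator stays <= 11; these approach x as k grows, and every other convergent or intermediate fraction in range is farther away.
Largest k: floor((11 - q_1)/q_2) = floor((11 - 1)/6) = 1.
That gives (1*11 + 2)/(1*6 + 1) = 13/7.
Compare the errors: |x - 11/6| = |68*6 - 11*37|/(37*6) = 1/222, and |x - 13/7| = |68*7 - 13*37|/(37*7) = 5/259.
Cross-multiplying, 1*259 = 259 < 1110 = 5*222, so 1/222 is smaller: the convergent 11/6 is closer to x than 13/7.

11/6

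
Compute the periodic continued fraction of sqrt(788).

[28; (14, 56)]

Write x_i = (sqrt(788) + m_i)/d_i with (m_0, d_0) = (0, 1). a_0 = floor(sqrt(788)) = 28, since 28^2 = 784 <= 788 < 841 = 29^2.
Iterate m_{i+1} = d_i*a_i - m_i, d_{i+1} = (788 - m_{i+1}^2)/d_i, a_{i+1} = floor((a_0 + m_{i+1})/d_{i+1}):
  m_1 = 1*28 - 0 = 28, d_1 = (788 - 28^2)/1 = 4/1 = 4, a_1 = floor((28 + 28)/4) = 14.
  m_2 = 4*14 - 28 = 28, d_2 = (788 - 28^2)/4 = 4/4 = 1, a_2 = floor((28 + 28)/1) = 56.
  m_3 = 1*56 - 28 = 28, d_3 = (788 - 28^2)/1 = 4/1 = 4: (m_3, d_3) = (m_1, d_1) = (28, 4), so from here the quotients repeat a_1, a_2; the period length is 2.
Hence the expansion of sqrt(788) is a_0 = 28 followed by the repeating block 14, 56 (period 2).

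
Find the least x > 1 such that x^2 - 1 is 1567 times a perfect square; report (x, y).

First expand sqrt(1567) as a continued fraction. With x_i = (sqrt(1567) + m_i)/d_i and (m_0, d_0) = (0, 1): a_0 = floor(sqrt(1567)) = 39, since 39^2 = 1521 <= 1567 < 1600 = 40^2.
Iterate m_{i+1} = d_i*a_i - m_i, d_{i+1} = (1567 - m_{i+1}^2)/d_i, a_{i+1} = floor((a_0 + m_{i+1})/d_{i+1}):
  m_1 = 1*39 - 0 = 39, d_1 = (1567 - 39^2)/1 = 46/1 = 46, a_1 = floor((39 + 39)/46) = 1.
  m_2 = 46*1 - 39 = 7, d_2 = (1567 - 7^2)/46 = 1518/46 = 33, a_2 = floor((39 + 7)/33) = 1.
  m_3 = 33*1 - 7 = 26, d_3 = (1567 - 26^2)/33 = 891/33 = 27, a_3 = floor((39 + 26)/27) = 2.
  m_4 = 27*2 - 26 = 28, d_4 = (1567 - 28^2)/27 = 783/27 = 29, a_4 = floor((39 + 28)/29) = 2.
  m_5 = 29*2 - 28 = 30, d_5 = (1567 - 30^2)/29 = 667/29 = 23, a_5 = floor((39 + 30)/23) = 3.
  m_6 = 23*3 - 30 = 39, d_6 = (1567 - 39^2)/23 = 46/23 = 2, a_6 = floor((39 + 39)/2) = 39.
  m_7 = 2*39 - 39 = 39, d_7 = (1567 - 39^2)/2 = 46/2 = 23, a_7 = floor((39 + 39)/23) = 3.
  m_8 = 23*3 - 39 = 30, d_8 = (1567 - 30^2)/23 = 667/23 = 29, a_8 = floor((39 + 30)/29) = 2.
  m_9 = 29*2 - 30 = 28, d_9 = (1567 - 28^2)/29 = 783/29 = 27, a_9 = floor((39 + 28)/27) = 2.
  m_10 = 27*2 - 28 = 26, d_10 = (1567 - 26^2)/27 = 891/27 = 33, a_10 = floor((39 + 26)/33) = 1.
  m_11 = 33*1 - 26 = 7, d_11 = (1567 - 7^2)/33 = 1518/33 = 46, a_11 = floor((39 + 7)/46) = 1.
  m_12 = 46*1 - 7 = 39, d_12 = (1567 - 39^2)/46 = 46/46 = 1, a_12 = floor((39 + 39)/1) = 78.
  m_13 = 1*78 - 39 = 39, d_13 = (1567 - 39^2)/1 = 46/1 = 46: (m_13, d_13) = (m_1, d_1) = (39, 46), so from here the quotients repeat a_1, ..., a_12; the period length is 12.
So sqrt(1567) = [39; (1, 1, 2, 2, 3, 39, 3, 2, 2, 1, 1, 78)] with period length k = 12.
k is even, so the fundamental solution of x^2 - 1567y^2 = 1 is (p_{k-1}, q_{k-1}) = (p_11, q_11); compute convergents through index 11.
Convergents (p_i = a_i*p_{i-1} + p_{i-2}, q_i = a_i*q_{i-1} + q_{i-2} with p_{-2}=0, p_{-1}=1, q_{-2}=1, q_{-1}=0):
  i=0: a_0=39, p_0 = 39*1 + 0 = 39, q_0 = 39*0 + 1 = 1.
  i=1: a_1=1, p_1 = 1*39 + 1 = 40, q_1 = 1*1 + 0 = 1.
  i=2: a_2=1, p_2 = 1*40 + 39 = 79, q_2 = 1*1 + 1 = 2.
  i=3: a_3=2, p_3 = 2*79 + 40 = 198, q_3 = 2*2 + 1 = 5.
  i=4: a_4=2, p_4 = 2*198 + 79 = 475, q_4 = 2*5 + 2 = 12.
  i=5: a_5=3, p_5 = 3*475 + 198 = 1623, q_5 = 3*12 + 5 = 41.
  i=6: a_6=39, p_6 = 39*1623 + 475 = 63772, q_6 = 39*41 + 12 = 1611.
  i=7: a_7=3, p_7 = 3*63772 + 1623 = 192939, q_7 = 3*1611 + 41 = 4874.
  i=8: a_8=2, p_8 = 2*192939 + 63772 = 449650, q_8 = 2*4874 + 1611 = 11359.
  i=9: a_9=2, p_9 = 2*449650 + 192939 = 1092239, q_9 = 2*11359 + 4874 = 27592.
  i=10: a_10=1, p_10 = 1*1092239 + 449650 = 1541889, q_10 = 1*27592 + 11359 = 38951.
  i=11: a_11=1, p_11 = 1*1541889 + 1092239 = 2634128, q_11 = 1*38951 + 27592 = 66543.
Check: 2634128^2 - 1567*66543^2 = 6938630320384 - 6938630320383 = 1, so (x, y) = (2634128, 66543) solves the equation, and by the theorem it is the least positive solution.

(x, y) = (2634128, 66543)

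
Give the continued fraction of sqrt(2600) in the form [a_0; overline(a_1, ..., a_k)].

[50; overline(1, 100)]

Write x_i = (sqrt(2600) + m_i)/d_i with (m_0, d_0) = (0, 1). a_0 = floor(sqrt(2600)) = 50, since 50^2 = 2500 <= 2600 < 2601 = 51^2.
Iterate m_{i+1} = d_i*a_i - m_i, d_{i+1} = (2600 - m_{i+1}^2)/d_i, a_{i+1} = floor((a_0 + m_{i+1})/d_{i+1}):
  m_1 = 1*50 - 0 = 50, d_1 = (2600 - 50^2)/1 = 100/1 = 100, a_1 = floor((50 + 50)/100) = 1.
  m_2 = 100*1 - 50 = 50, d_2 = (2600 - 50^2)/100 = 100/100 = 1, a_2 = floor((50 + 50)/1) = 100.
  m_3 = 1*100 - 50 = 50, d_3 = (2600 - 50^2)/1 = 100/1 = 100: (m_3, d_3) = (m_1, d_1) = (50, 100), so from here the quotients repeat a_1, a_2; the period length is 2.
Hence the expansion of sqrt(2600) is a_0 = 50 followed by the repeating block 1, 100 (period 2).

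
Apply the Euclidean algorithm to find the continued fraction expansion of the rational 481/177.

[2; 1, 2, 1, 1, 5, 1, 3]

Run the Euclidean algorithm on 481 and 177; the successive quotients are the partial quotients a_0, a_1, ... (each step inverts the fractional part left over by the previous one):
  481 = 2*177 + 127, so a_0 = 2.
  177 = 1*127 + 50, so a_1 = 1.
  127 = 2*50 + 27, so a_2 = 2.
  50 = 1*27 + 23, so a_3 = 1.
  27 = 1*23 + 4, so a_4 = 1.
  23 = 5*4 + 3, so a_5 = 5.
  4 = 1*3 + 1, so a_6 = 1.
  3 = 3*1 + 0, so a_7 = 3.
The remainder reaches 0 after 8 divisions, so the expansion has 8 partial quotients, read off in order.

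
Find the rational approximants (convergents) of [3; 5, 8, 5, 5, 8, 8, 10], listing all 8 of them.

Using the convergent recurrence p_i = a_i*p_{i-1} + p_{i-2}, q_i = a_i*q_{i-1} + q_{i-2} with p_{-2}=0, p_{-1}=1, q_{-2}=1, q_{-1}=0:
  i=0: a_0=3, p_0 = 3*1 + 0 = 3, q_0 = 3*0 + 1 = 1.
  i=1: a_1=5, p_1 = 5*3 + 1 = 16, q_1 = 5*1 + 0 = 5.
  i=2: a_2=8, p_2 = 8*16 + 3 = 131, q_2 = 8*5 + 1 = 41.
  i=3: a_3=5, p_3 = 5*131 + 16 = 671, q_3 = 5*41 + 5 = 210.
  i=4: a_4=5, p_4 = 5*671 + 131 = 3486, q_4 = 5*210 + 41 = 1091.
  i=5: a_5=8, p_5 = 8*3486 + 671 = 28559, q_5 = 8*1091 + 210 = 8938.
  i=6: a_6=8, p_6 = 8*28559 + 3486 = 231958, q_6 = 8*8938 + 1091 = 72595.
  i=7: a_7=10, p_7 = 10*231958 + 28559 = 2348139, q_7 = 10*72595 + 8938 = 734888.

3/1, 16/5, 131/41, 671/210, 3486/1091, 28559/8938, 231958/72595, 2348139/734888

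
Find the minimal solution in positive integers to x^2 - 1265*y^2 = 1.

(x, y) = (206999, 5820)

First expand sqrt(1265) as a continued fraction. With x_i = (sqrt(1265) + m_i)/d_i and (m_0, d_0) = (0, 1): a_0 = floor(sqrt(1265)) = 35, since 35^2 = 1225 <= 1265 < 1296 = 36^2.
Iterate m_{i+1} = d_i*a_i - m_i, d_{i+1} = (1265 - m_{i+1}^2)/d_i, a_{i+1} = floor((a_0 + m_{i+1})/d_{i+1}):
  m_1 = 1*35 - 0 = 35, d_1 = (1265 - 35^2)/1 = 40/1 = 40, a_1 = floor((35 + 35)/40) = 1.
  m_2 = 40*1 - 35 = 5, d_2 = (1265 - 5^2)/40 = 1240/40 = 31, a_2 = floor((35 + 5)/31) = 1.
  m_3 = 31*1 - 5 = 26, d_3 = (1265 - 26^2)/31 = 589/31 = 19, a_3 = floor((35 + 26)/19) = 3.
  m_4 = 19*3 - 26 = 31, d_4 = (1265 - 31^2)/19 = 304/19 = 16, a_4 = floor((35 + 31)/16) = 4.
  m_5 = 16*4 - 31 = 33, d_5 = (1265 - 33^2)/16 = 176/16 = 11, a_5 = floor((35 + 33)/11) = 6.
  m_6 = 11*6 - 33 = 33, d_6 = (1265 - 33^2)/11 = 176/11 = 16, a_6 = floor((35 + 33)/16) = 4.
  m_7 = 16*4 - 33 = 31, d_7 = (1265 - 31^2)/16 = 304/16 = 19, a_7 = floor((35 + 31)/19) = 3.
  m_8 = 19*3 - 31 = 26, d_8 = (1265 - 26^2)/19 = 589/19 = 31, a_8 = floor((35 + 26)/31) = 1.
  m_9 = 31*1 - 26 = 5, d_9 = (1265 - 5^2)/31 = 1240/31 = 40, a_9 = floor((35 + 5)/40) = 1.
  m_10 = 40*1 - 5 = 35, d_10 = (1265 - 35^2)/40 = 40/40 = 1, a_10 = floor((35 + 35)/1) = 70.
  m_11 = 1*70 - 35 = 35, d_11 = (1265 - 35^2)/1 = 40/1 = 40: (m_11, d_11) = (m_1, d_1) = (35, 40), so from here the quotients repeat a_1, ..., a_10; the period length is 10.
So sqrt(1265) = [35; (1, 1, 3, 4, 6, 4, 3, 1, 1, 70)] with period length k = 10.
k is even, so the fundamental solution of x^2 - 1265y^2 = 1 is (p_{k-1}, q_{k-1}) = (p_9, q_9); compute convergents through index 9.
Convergents (p_i = a_i*p_{i-1} + p_{i-2}, q_i = a_i*q_{i-1} + q_{i-2} with p_{-2}=0, p_{-1}=1, q_{-2}=1, q_{-1}=0):
  i=0: a_0=35, p_0 = 35*1 + 0 = 35, q_0 = 35*0 + 1 = 1.
  i=1: a_1=1, p_1 = 1*35 + 1 = 36, q_1 = 1*1 + 0 = 1.
  i=2: a_2=1, p_2 = 1*36 + 35 = 71, q_2 = 1*1 + 1 = 2.
  i=3: a_3=3, p_3 = 3*71 + 36 = 249, q_3 = 3*2 + 1 = 7.
  i=4: a_4=4, p_4 = 4*249 + 71 = 1067, q_4 = 4*7 + 2 = 30.
  i=5: a_5=6, p_5 = 6*1067 + 249 = 6651, q_5 = 6*30 + 7 = 187.
  i=6: a_6=4, p_6 = 4*6651 + 1067 = 27671, q_6 = 4*187 + 30 = 778.
  i=7: a_7=3, p_7 = 3*27671 + 6651 = 89664, q_7 = 3*778 + 187 = 2521.
  i=8: a_8=1, p_8 = 1*89664 + 27671 = 117335, q_8 = 1*2521 + 778 = 3299.
  i=9: a_9=1, p_9 = 1*117335 + 89664 = 206999, q_9 = 1*3299 + 2521 = 5820.
Check: 206999^2 - 1265*5820^2 = 42848586001 - 42848586000 = 1, so (x, y) = (206999, 5820) solves the equation, and by the theorem it is the least positive solution.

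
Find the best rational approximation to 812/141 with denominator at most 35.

Expand x = 812/141 as a continued fraction with the Euclidean algorithm:
  812 = 5*141 + 107, so a_0 = 5.
  141 = 1*107 + 34, so a_1 = 1.
  107 = 3*34 + 5, so a_2 = 3.
  34 = 6*5 + 4, so a_3 = 6.
  5 = 1*4 + 1, so a_4 = 1.
  4 = 4*1 + 0, so a_5 = 4.
so x = [5; 1, 3, 6, 1, 4].
Convergents (p_i = a_i*p_{i-1} + p_{i-2}, q_i = a_i*q_{i-1} + q_{i-2} with p_{-2}=0, p_{-1}=1, q_{-2}=1, q_{-1}=0), until the denominator exceeds 35:
  i=0: a_0=5, p_0 = 5*1 + 0 = 5, q_0 = 5*0 + 1 = 1.
  i=1: a_1=1, p_1 = 1*5 + 1 = 6, q_1 = 1*1 + 0 = 1.
  i=2: a_2=3, p_2 = 3*6 + 5 = 23, q_2 = 3*1 + 1 = 4.
  i=3: a_3=6, p_3 = 6*23 + 6 = 144, q_3 = 6*4 + 1 = 25.
  i=4: a_4=1, p_4 = 1*144 + 23 = 167, q_4 = 1*25 + 4 = 29.
  i=5: a_5=4, p_5 = 4*167 + 144 = 812, q_5 = 4*29 + 25 = 141.
q_5 = 141 > 35, so the last convergent with denominator <= 35 is p_4/q_4 = 167/29.
The closest fraction with denominator <= 35 is either p_4/q_4 or the intermediate fraction (k*p_4 + p_3)/(k*q_4 + q_3) with the largest k >= 1 whose denominator stays <= 35; these approach x as k grows, and every other convergent or intermediate fraction in range is farther away.
Largest k: floor((35 - q_3)/q_4) = floor((35 - 25)/29) = 0.
Since k = 0, no intermediate fraction beyond p_4/q_4 has denominator <= 35, so the convergent 167/29 is the closest (its error is |812*29 - 167*141|/(141*29) = 1/4089).

167/29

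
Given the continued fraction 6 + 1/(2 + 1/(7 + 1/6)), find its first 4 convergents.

6/1, 13/2, 97/15, 595/92

Using the convergent recurrence p_i = a_i*p_{i-1} + p_{i-2}, q_i = a_i*q_{i-1} + q_{i-2} with p_{-2}=0, p_{-1}=1, q_{-2}=1, q_{-1}=0:
  i=0: a_0=6, p_0 = 6*1 + 0 = 6, q_0 = 6*0 + 1 = 1.
  i=1: a_1=2, p_1 = 2*6 + 1 = 13, q_1 = 2*1 + 0 = 2.
  i=2: a_2=7, p_2 = 7*13 + 6 = 97, q_2 = 7*2 + 1 = 15.
  i=3: a_3=6, p_3 = 6*97 + 13 = 595, q_3 = 6*15 + 2 = 92.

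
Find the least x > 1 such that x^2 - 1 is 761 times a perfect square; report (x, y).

First expand sqrt(761) as a continued fraction. With x_i = (sqrt(761) + m_i)/d_i and (m_0, d_0) = (0, 1): a_0 = floor(sqrt(761)) = 27, since 27^2 = 729 <= 761 < 784 = 28^2.
Iterate m_{i+1} = d_i*a_i - m_i, d_{i+1} = (761 - m_{i+1}^2)/d_i, a_{i+1} = floor((a_0 + m_{i+1})/d_{i+1}):
  m_1 = 1*27 - 0 = 27, d_1 = (761 - 27^2)/1 = 32/1 = 32, a_1 = floor((27 + 27)/32) = 1.
  m_2 = 32*1 - 27 = 5, d_2 = (761 - 5^2)/32 = 736/32 = 23, a_2 = floor((27 + 5)/23) = 1.
  m_3 = 23*1 - 5 = 18, d_3 = (761 - 18^2)/23 = 437/23 = 19, a_3 = floor((27 + 18)/19) = 2.
  m_4 = 19*2 - 18 = 20, d_4 = (761 - 20^2)/19 = 361/19 = 19, a_4 = floor((27 + 20)/19) = 2.
  m_5 = 19*2 - 20 = 18, d_5 = (761 - 18^2)/19 = 437/19 = 23, a_5 = floor((27 + 18)/23) = 1.
  m_6 = 23*1 - 18 = 5, d_6 = (761 - 5^2)/23 = 736/23 = 32, a_6 = floor((27 + 5)/32) = 1.
  m_7 = 32*1 - 5 = 27, d_7 = (761 - 27^2)/32 = 32/32 = 1, a_7 = floor((27 + 27)/1) = 54.
  m_8 = 1*54 - 27 = 27, d_8 = (761 - 27^2)/1 = 32/1 = 32: (m_8, d_8) = (m_1, d_1) = (27, 32), so from here the quotients repeat a_1, ..., a_7; the period length is 7.
So sqrt(761) = [27; (1, 1, 2, 2, 1, 1, 54)] with period length k = 7.
k is odd, so (p_{k-1}, q_{k-1}) only solves x^2 - 761y^2 = -1 and the fundamental solution of x^2 - 761y^2 = 1 is (p_{2k-1}, q_{2k-1}) = (p_13, q_13); compute convergents through index 13, running through the period twice.
Convergents (p_i = a_i*p_{i-1} + p_{i-2}, q_i = a_i*q_{i-1} + q_{i-2} with p_{-2}=0, p_{-1}=1, q_{-2}=1, q_{-1}=0):
  i=0: a_0=27, p_0 = 27*1 + 0 = 27, q_0 = 27*0 + 1 = 1.
  i=1: a_1=1, p_1 = 1*27 + 1 = 28, q_1 = 1*1 + 0 = 1.
  i=2: a_2=1, p_2 = 1*28 + 27 = 55, q_2 = 1*1 + 1 = 2.
  i=3: a_3=2, p_3 = 2*55 + 28 = 138, q_3 = 2*2 + 1 = 5.
  i=4: a_4=2, p_4 = 2*138 + 55 = 331, q_4 = 2*5 + 2 = 12.
  i=5: a_5=1, p_5 = 1*331 + 138 = 469, q_5 = 1*12 + 5 = 17.
  i=6: a_6=1, p_6 = 1*469 + 331 = 800, q_6 = 1*17 + 12 = 29.
  i=7: a_7=54, p_7 = 54*800 + 469 = 43669, q_7 = 54*29 + 17 = 1583.
  i=8: a_8=1, p_8 = 1*43669 + 800 = 44469, q_8 = 1*1583 + 29 = 1612.
  i=9: a_9=1, p_9 = 1*44469 + 43669 = 88138, q_9 = 1*1612 + 1583 = 3195.
  i=10: a_10=2, p_10 = 2*88138 + 44469 = 220745, q_10 = 2*3195 + 1612 = 8002.
  i=11: a_11=2, p_11 = 2*220745 + 88138 = 529628, q_11 = 2*8002 + 3195 = 19199.
  i=12: a_12=1, p_12 = 1*529628 + 220745 = 750373, q_12 = 1*19199 + 8002 = 27201.
  i=13: a_13=1, p_13 = 1*750373 + 529628 = 1280001, q_13 = 1*27201 + 19199 = 46400.
Indeed p_6^2 - 761*q_6^2 = 640000 - 640001 = -1, not +1.
Check: 1280001^2 - 761*46400^2 = 1638402560001 - 1638402560000 = 1, so (x, y) = (1280001, 46400) solves the equation, and by the theorem it is the least positive solution.

(x, y) = (1280001, 46400)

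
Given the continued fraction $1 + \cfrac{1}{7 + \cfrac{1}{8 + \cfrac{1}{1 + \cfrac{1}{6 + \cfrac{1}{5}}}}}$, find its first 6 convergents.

1/1, 8/7, 65/57, 73/64, 503/441, 2588/2269

Using the convergent recurrence p_i = a_i*p_{i-1} + p_{i-2}, q_i = a_i*q_{i-1} + q_{i-2} with p_{-2}=0, p_{-1}=1, q_{-2}=1, q_{-1}=0:
  i=0: a_0=1, p_0 = 1*1 + 0 = 1, q_0 = 1*0 + 1 = 1.
  i=1: a_1=7, p_1 = 7*1 + 1 = 8, q_1 = 7*1 + 0 = 7.
  i=2: a_2=8, p_2 = 8*8 + 1 = 65, q_2 = 8*7 + 1 = 57.
  i=3: a_3=1, p_3 = 1*65 + 8 = 73, q_3 = 1*57 + 7 = 64.
  i=4: a_4=6, p_4 = 6*73 + 65 = 503, q_4 = 6*64 + 57 = 441.
  i=5: a_5=5, p_5 = 5*503 + 73 = 2588, q_5 = 5*441 + 64 = 2269.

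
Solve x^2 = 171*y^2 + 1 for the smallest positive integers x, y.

First expand sqrt(171) as a continued fraction. With x_i = (sqrt(171) + m_i)/d_i and (m_0, d_0) = (0, 1): a_0 = floor(sqrt(171)) = 13, since 13^2 = 169 <= 171 < 196 = 14^2.
Iterate m_{i+1} = d_i*a_i - m_i, d_{i+1} = (171 - m_{i+1}^2)/d_i, a_{i+1} = floor((a_0 + m_{i+1})/d_{i+1}):
  m_1 = 1*13 - 0 = 13, d_1 = (171 - 13^2)/1 = 2/1 = 2, a_1 = floor((13 + 13)/2) = 13.
  m_2 = 2*13 - 13 = 13, d_2 = (171 - 13^2)/2 = 2/2 = 1, a_2 = floor((13 + 13)/1) = 26.
  m_3 = 1*26 - 13 = 13, d_3 = (171 - 13^2)/1 = 2/1 = 2: (m_3, d_3) = (m_1, d_1) = (13, 2), so from here the quotients repeat a_1, a_2; the period length is 2.
So sqrt(171) = [13; (13, 26)] with period length k = 2.
k is even, so the fundamental solution of x^2 - 171y^2 = 1 is (p_{k-1}, q_{k-1}) = (p_1, q_1); compute convergents through index 1.
Convergents (p_i = a_i*p_{i-1} + p_{i-2}, q_i = a_i*q_{i-1} + q_{i-2} with p_{-2}=0, p_{-1}=1, q_{-2}=1, q_{-1}=0):
  i=0: a_0=13, p_0 = 13*1 + 0 = 13, q_0 = 13*0 + 1 = 1.
  i=1: a_1=13, p_1 = 13*13 + 1 = 170, q_1 = 13*1 + 0 = 13.
Check: 170^2 - 171*13^2 = 28900 - 28899 = 1, so (x, y) = (170, 13) solves the equation, and by the theorem it is the least positive solution.

(x, y) = (170, 13)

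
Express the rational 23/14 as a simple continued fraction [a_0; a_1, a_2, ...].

[1; 1, 1, 1, 4]

Run the Euclidean algorithm on 23 and 14; the successive quotients are the partial quotients a_0, a_1, ... (each step inverts the fractional part left over by the previous one):
  23 = 1*14 + 9, so a_0 = 1.
  14 = 1*9 + 5, so a_1 = 1.
  9 = 1*5 + 4, so a_2 = 1.
  5 = 1*4 + 1, so a_3 = 1.
  4 = 4*1 + 0, so a_4 = 4.
The remainder reaches 0 after 5 divisions, so the expansion has 5 partial quotients, read off in order.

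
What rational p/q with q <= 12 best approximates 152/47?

29/9

Expand x = 152/47 as a continued fraction with the Euclidean algorithm:
  152 = 3*47 + 11, so a_0 = 3.
  47 = 4*11 + 3, so a_1 = 4.
  11 = 3*3 + 2, so a_2 = 3.
  3 = 1*2 + 1, so a_3 = 1.
  2 = 2*1 + 0, so a_4 = 2.
so x = [3; 4, 3, 1, 2].
Convergents (p_i = a_i*p_{i-1} + p_{i-2}, q_i = a_i*q_{i-1} + q_{i-2} with p_{-2}=0, p_{-1}=1, q_{-2}=1, q_{-1}=0), until the denominator exceeds 12:
  i=0: a_0=3, p_0 = 3*1 + 0 = 3, q_0 = 3*0 + 1 = 1.
  i=1: a_1=4, p_1 = 4*3 + 1 = 13, q_1 = 4*1 + 0 = 4.
  i=2: a_2=3, p_2 = 3*13 + 3 = 42, q_2 = 3*4 + 1 = 13.
q_2 = 13 > 12, so the last convergent with denominator <= 12 is p_1/q_1 = 13/4.
The closest fraction with denominator <= 12 is either p_1/q_1 or the intermediate fraction (k*p_1 + p_0)/(k*q_1 + q_0) with the largest k >= 1 whose denominator stays <= 12; these approach x as k grows, and every other convergent or intermediate fraction in range is farther away.
Largest k: floor((12 - q_0)/q_1) = floor((12 - 1)/4) = 2.
That gives (2*13 + 3)/(2*4 + 1) = 29/9.
Compare the errors: |x - 13/4| = |152*4 - 13*47|/(47*4) = 3/188, and |x - 29/9| = |152*9 - 29*47|/(47*9) = 5/423.
Cross-multiplying, 5*188 = 940 < 1269 = 3*423, so 5/423 is smaller: the intermediate fraction 29/9 is closer to x than 13/4.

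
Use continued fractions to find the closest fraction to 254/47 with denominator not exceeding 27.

Expand x = 254/47 as a continued fraction with the Euclidean algorithm:
  254 = 5*47 + 19, so a_0 = 5.
  47 = 2*19 + 9, so a_1 = 2.
  19 = 2*9 + 1, so a_2 = 2.
  9 = 9*1 + 0, so a_3 = 9.
so x = [5; 2, 2, 9].
Convergents (p_i = a_i*p_{i-1} + p_{i-2}, q_i = a_i*q_{i-1} + q_{i-2} with p_{-2}=0, p_{-1}=1, q_{-2}=1, q_{-1}=0), until the denominator exceeds 27:
  i=0: a_0=5, p_0 = 5*1 + 0 = 5, q_0 = 5*0 + 1 = 1.
  i=1: a_1=2, p_1 = 2*5 + 1 = 11, q_1 = 2*1 + 0 = 2.
  i=2: a_2=2, p_2 = 2*11 + 5 = 27, q_2 = 2*2 + 1 = 5.
  i=3: a_3=9, p_3 = 9*27 + 11 = 254, q_3 = 9*5 + 2 = 47.
q_3 = 47 > 27, so the last convergent with denominator <= 27 is p_2/q_2 = 27/5.
The closest fraction with denominator <= 27 is either p_2/q_2 or the intermediate fraction (k*p_2 + p_1)/(k*q_2 + q_1) with the largest k >= 1 whose denominator stays <= 27; these approach x as k grows, and every other convergent or intermediate fraction in range is farther away.
Largest k: floor((27 - q_1)/q_2) = floor((27 - 2)/5) = 5.
That gives (5*27 + 11)/(5*5 + 2) = 146/27.
Compare the errors: |x - 27/5| = |254*5 - 27*47|/(47*5) = 1/235, and |x - 146/27| = |254*27 - 146*47|/(47*27) = 4/1269.
Cross-multiplying, 4*235 = 940 < 1269 = 1*1269, so 4/1269 is smaller: the intermediate fraction 146/27 is closer to x than 27/5.

146/27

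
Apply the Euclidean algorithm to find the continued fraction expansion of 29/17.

[1; 1, 2, 2, 2]

Run the Euclidean algorithm on 29 and 17; the successive quotients are the partial quotients a_0, a_1, ... (each step inverts the fractional part left over by the previous one):
  29 = 1*17 + 12, so a_0 = 1.
  17 = 1*12 + 5, so a_1 = 1.
  12 = 2*5 + 2, so a_2 = 2.
  5 = 2*2 + 1, so a_3 = 2.
  2 = 2*1 + 0, so a_4 = 2.
The remainder reaches 0 after 5 divisions, so the expansion has 5 partial quotients, read off in order.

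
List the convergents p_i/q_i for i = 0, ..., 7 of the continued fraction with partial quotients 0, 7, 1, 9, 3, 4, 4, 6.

Using the convergent recurrence p_i = a_i*p_{i-1} + p_{i-2}, q_i = a_i*q_{i-1} + q_{i-2} with p_{-2}=0, p_{-1}=1, q_{-2}=1, q_{-1}=0:
  i=0: a_0=0, p_0 = 0*1 + 0 = 0, q_0 = 0*0 + 1 = 1.
  i=1: a_1=7, p_1 = 7*0 + 1 = 1, q_1 = 7*1 + 0 = 7.
  i=2: a_2=1, p_2 = 1*1 + 0 = 1, q_2 = 1*7 + 1 = 8.
  i=3: a_3=9, p_3 = 9*1 + 1 = 10, q_3 = 9*8 + 7 = 79.
  i=4: a_4=3, p_4 = 3*10 + 1 = 31, q_4 = 3*79 + 8 = 245.
  i=5: a_5=4, p_5 = 4*31 + 10 = 134, q_5 = 4*245 + 79 = 1059.
  i=6: a_6=4, p_6 = 4*134 + 31 = 567, q_6 = 4*1059 + 245 = 4481.
  i=7: a_7=6, p_7 = 6*567 + 134 = 3536, q_7 = 6*4481 + 1059 = 27945.

0/1, 1/7, 1/8, 10/79, 31/245, 134/1059, 567/4481, 3536/27945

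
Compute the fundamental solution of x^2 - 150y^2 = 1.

First expand sqrt(150) as a continued fraction. With x_i = (sqrt(150) + m_i)/d_i and (m_0, d_0) = (0, 1): a_0 = floor(sqrt(150)) = 12, since 12^2 = 144 <= 150 < 169 = 13^2.
Iterate m_{i+1} = d_i*a_i - m_i, d_{i+1} = (150 - m_{i+1}^2)/d_i, a_{i+1} = floor((a_0 + m_{i+1})/d_{i+1}):
  m_1 = 1*12 - 0 = 12, d_1 = (150 - 12^2)/1 = 6/1 = 6, a_1 = floor((12 + 12)/6) = 4.
  m_2 = 6*4 - 12 = 12, d_2 = (150 - 12^2)/6 = 6/6 = 1, a_2 = floor((12 + 12)/1) = 24.
  m_3 = 1*24 - 12 = 12, d_3 = (150 - 12^2)/1 = 6/1 = 6: (m_3, d_3) = (m_1, d_1) = (12, 6), so from here the quotients repeat a_1, a_2; the period length is 2.
So sqrt(150) = [12; (4, 24)] with period length k = 2.
k is even, so the fundamental solution of x^2 - 150y^2 = 1 is (p_{k-1}, q_{k-1}) = (p_1, q_1); compute convergents through index 1.
Convergents (p_i = a_i*p_{i-1} + p_{i-2}, q_i = a_i*q_{i-1} + q_{i-2} with p_{-2}=0, p_{-1}=1, q_{-2}=1, q_{-1}=0):
  i=0: a_0=12, p_0 = 12*1 + 0 = 12, q_0 = 12*0 + 1 = 1.
  i=1: a_1=4, p_1 = 4*12 + 1 = 49, q_1 = 4*1 + 0 = 4.
Check: 49^2 - 150*4^2 = 2401 - 2400 = 1, so (x, y) = (49, 4) solves the equation, and by the theorem it is the least positive solution.

(x, y) = (49, 4)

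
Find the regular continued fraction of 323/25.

[12; 1, 11, 2]

Run the Euclidean algorithm on 323 and 25; the successive quotients are the partial quotients a_0, a_1, ... (each step inverts the fractional part left over by the previous one):
  323 = 12*25 + 23, so a_0 = 12.
  25 = 1*23 + 2, so a_1 = 1.
  23 = 11*2 + 1, so a_2 = 11.
  2 = 2*1 + 0, so a_3 = 2.
The remainder reaches 0 after 4 divisions, so the expansion has 4 partial quotients, read off in order.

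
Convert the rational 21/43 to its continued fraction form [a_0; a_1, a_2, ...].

Run the Euclidean algorithm on 21 and 43; the successive quotients are the partial quotients a_0, a_1, ... (each step inverts the fractional part left over by the previous one):
  21 = 0*43 + 21, so a_0 = 0.
  43 = 2*21 + 1, so a_1 = 2.
  21 = 21*1 + 0, so a_2 = 21.
The remainder reaches 0 after 3 divisions, so the expansion has 3 partial quotients, read off in order.

[0; 2, 21]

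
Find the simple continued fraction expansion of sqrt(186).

Write x_i = (sqrt(186) + m_i)/d_i with (m_0, d_0) = (0, 1). a_0 = floor(sqrt(186)) = 13, since 13^2 = 169 <= 186 < 196 = 14^2.
Iterate m_{i+1} = d_i*a_i - m_i, d_{i+1} = (186 - m_{i+1}^2)/d_i, a_{i+1} = floor((a_0 + m_{i+1})/d_{i+1}):
  m_1 = 1*13 - 0 = 13, d_1 = (186 - 13^2)/1 = 17/1 = 17, a_1 = floor((13 + 13)/17) = 1.
  m_2 = 17*1 - 13 = 4, d_2 = (186 - 4^2)/17 = 170/17 = 10, a_2 = floor((13 + 4)/10) = 1.
  m_3 = 10*1 - 4 = 6, d_3 = (186 - 6^2)/10 = 150/10 = 15, a_3 = floor((13 + 6)/15) = 1.
  m_4 = 15*1 - 6 = 9, d_4 = (186 - 9^2)/15 = 105/15 = 7, a_4 = floor((13 + 9)/7) = 3.
  m_5 = 7*3 - 9 = 12, d_5 = (186 - 12^2)/7 = 42/7 = 6, a_5 = floor((13 + 12)/6) = 4.
  m_6 = 6*4 - 12 = 12, d_6 = (186 - 12^2)/6 = 42/6 = 7, a_6 = floor((13 + 12)/7) = 3.
  m_7 = 7*3 - 12 = 9, d_7 = (186 - 9^2)/7 = 105/7 = 15, a_7 = floor((13 + 9)/15) = 1.
  m_8 = 15*1 - 9 = 6, d_8 = (186 - 6^2)/15 = 150/15 = 10, a_8 = floor((13 + 6)/10) = 1.
  m_9 = 10*1 - 6 = 4, d_9 = (186 - 4^2)/10 = 170/10 = 17, a_9 = floor((13 + 4)/17) = 1.
  m_10 = 17*1 - 4 = 13, d_10 = (186 - 13^2)/17 = 17/17 = 1, a_10 = floor((13 + 13)/1) = 26.
  m_11 = 1*26 - 13 = 13, d_11 = (186 - 13^2)/1 = 17/1 = 17: (m_11, d_11) = (m_1, d_1) = (13, 17), so from here the quotients repeat a_1, ..., a_10; the period length is 10.
Hence the expansion of sqrt(186) is a_0 = 13 followed by the repeating block 1, 1, 1, 3, 4, 3, 1, 1, 1, 26 (period 10).

[13; (1, 1, 1, 3, 4, 3, 1, 1, 1, 26)]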